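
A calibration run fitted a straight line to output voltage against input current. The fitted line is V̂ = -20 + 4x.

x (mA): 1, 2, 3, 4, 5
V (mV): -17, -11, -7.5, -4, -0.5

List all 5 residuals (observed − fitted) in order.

-1, 1, 0.5, 0, -0.5

x=1: V̂ = -20 + 4·1 = -16; e = -17 − (-16) = -1
x=2: V̂ = -20 + 4·2 = -12; e = -11 − (-12) = 1
x=3: V̂ = -20 + 4·3 = -8; e = -7.5 − (-8) = 0.5
x=4: V̂ = -20 + 4·4 = -4; e = -4 − (-4) = 0
x=5: V̂ = -20 + 4·5 = 0; e = -0.5 − 0 = -0.5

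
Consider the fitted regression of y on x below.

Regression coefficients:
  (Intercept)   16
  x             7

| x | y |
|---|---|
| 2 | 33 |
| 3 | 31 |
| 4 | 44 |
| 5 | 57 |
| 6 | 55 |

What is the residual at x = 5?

r = 6

ŷ = 16 + 7·5 = 51
r = 57 − 51 = 6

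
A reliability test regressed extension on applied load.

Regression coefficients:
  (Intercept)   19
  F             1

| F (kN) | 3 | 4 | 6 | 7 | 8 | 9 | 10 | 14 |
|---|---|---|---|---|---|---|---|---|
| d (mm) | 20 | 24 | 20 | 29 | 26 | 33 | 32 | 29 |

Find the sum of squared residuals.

F=3: d̂ = 19 + 3 = 22; r = 20 − 22 = -2
F=4: d̂ = 19 + 4 = 23; r = 24 − 23 = 1
F=6: d̂ = 19 + 6 = 25; r = 20 − 25 = -5
F=7: d̂ = 19 + 7 = 26; r = 29 − 26 = 3
F=8: d̂ = 19 + 8 = 27; r = 26 − 27 = -1
F=9: d̂ = 19 + 9 = 28; r = 33 − 28 = 5
F=10: d̂ = 19 + 10 = 29; r = 32 − 29 = 3
F=14: d̂ = 19 + 14 = 33; r = 29 − 33 = -4
SSE = 4 + 1 + 25 + 9 + 1 + 25 + 9 + 16 = 90

SSE = 90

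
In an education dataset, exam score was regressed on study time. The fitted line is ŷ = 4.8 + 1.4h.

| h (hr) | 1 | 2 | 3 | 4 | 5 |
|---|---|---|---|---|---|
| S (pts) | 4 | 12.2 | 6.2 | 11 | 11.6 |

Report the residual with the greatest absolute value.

e = 4.6

h=1: ŷ = 4.8 + 1.4·1 = 6.2; e = 4 − 6.2 = -2.2
h=2: ŷ = 4.8 + 1.4·2 = 7.6; e = 12.2 − 7.6 = 4.6
h=3: ŷ = 4.8 + 1.4·3 = 9; e = 6.2 − 9 = -2.8
h=4: ŷ = 4.8 + 1.4·4 = 10.4; e = 11 − 10.4 = 0.6
h=5: ŷ = 4.8 + 1.4·5 = 11.8; e = 11.6 − 11.8 = -0.2
Largest |e| is 4.6 at h = 2, residual 4.6.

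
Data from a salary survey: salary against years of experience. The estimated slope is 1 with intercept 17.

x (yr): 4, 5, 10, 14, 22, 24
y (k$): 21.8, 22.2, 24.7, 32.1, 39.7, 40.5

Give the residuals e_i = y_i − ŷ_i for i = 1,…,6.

x=4: ŷ = 17 + 4 = 21; e = 21.8 − 21 = 0.8
x=5: ŷ = 17 + 5 = 22; e = 22.2 − 22 = 0.2
x=10: ŷ = 17 + 10 = 27; e = 24.7 − 27 = -2.3
x=14: ŷ = 17 + 14 = 31; e = 32.1 − 31 = 1.1
x=22: ŷ = 17 + 22 = 39; e = 39.7 − 39 = 0.7
x=24: ŷ = 17 + 24 = 41; e = 40.5 − 41 = -0.5

0.8, 0.2, -2.3, 1.1, 0.7, -0.5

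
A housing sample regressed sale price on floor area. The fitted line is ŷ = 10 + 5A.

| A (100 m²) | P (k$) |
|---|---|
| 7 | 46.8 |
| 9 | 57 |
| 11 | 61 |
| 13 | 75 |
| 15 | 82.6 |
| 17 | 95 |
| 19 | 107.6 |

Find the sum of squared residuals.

A=7: ŷ = 10 + 5·7 = 45; e = 46.8 − 45 = 1.8
A=9: ŷ = 10 + 5·9 = 55; e = 57 − 55 = 2
A=11: ŷ = 10 + 5·11 = 65; e = 61 − 65 = -4
A=13: ŷ = 10 + 5·13 = 75; e = 75 − 75 = 0
A=15: ŷ = 10 + 5·15 = 85; e = 82.6 − 85 = -2.4
A=17: ŷ = 10 + 5·17 = 95; e = 95 − 95 = 0
A=19: ŷ = 10 + 5·19 = 105; e = 107.6 − 105 = 2.6
SSE = 3.24 + 4 + 16 + 0 + 5.76 + 0 + 6.76 = 35.76

SSE = 35.76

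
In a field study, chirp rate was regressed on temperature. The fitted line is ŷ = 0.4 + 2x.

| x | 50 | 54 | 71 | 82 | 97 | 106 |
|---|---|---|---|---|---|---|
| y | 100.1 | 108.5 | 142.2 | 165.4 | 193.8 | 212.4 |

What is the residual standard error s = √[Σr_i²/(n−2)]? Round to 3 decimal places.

s = 0.612

x=50: ŷ = 0.4 + 2·50 = 100.4; r = 100.1 − 100.4 = -0.3
x=54: ŷ = 0.4 + 2·54 = 108.4; r = 108.5 − 108.4 = 0.1
x=71: ŷ = 0.4 + 2·71 = 142.4; r = 142.2 − 142.4 = -0.2
x=82: ŷ = 0.4 + 2·82 = 164.4; r = 165.4 − 164.4 = 1
x=97: ŷ = 0.4 + 2·97 = 194.4; r = 193.8 − 194.4 = -0.6
x=106: ŷ = 0.4 + 2·106 = 212.4; r = 212.4 − 212.4 = 0
SSE = 0.09 + 0.01 + 0.04 + 1 + 0.36 + 0 = 1.5
s = √(1.5/4) = √0.375 ≈ 0.612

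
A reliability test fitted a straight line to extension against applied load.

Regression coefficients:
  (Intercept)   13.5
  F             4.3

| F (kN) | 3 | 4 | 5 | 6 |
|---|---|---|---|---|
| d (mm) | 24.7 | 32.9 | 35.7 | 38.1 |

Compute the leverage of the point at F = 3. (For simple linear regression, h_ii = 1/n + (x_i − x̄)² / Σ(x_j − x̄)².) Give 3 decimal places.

F̄ = (3 + 4 + 5 + 6)/4 = 4.5
Σ(F − F̄)² = 2.25 + 0.25 + 0.25 + 2.25 = 5
h = 1/4 + (-1.5)²/5 = 0.25 + 0.45 = 0.700

h = 0.700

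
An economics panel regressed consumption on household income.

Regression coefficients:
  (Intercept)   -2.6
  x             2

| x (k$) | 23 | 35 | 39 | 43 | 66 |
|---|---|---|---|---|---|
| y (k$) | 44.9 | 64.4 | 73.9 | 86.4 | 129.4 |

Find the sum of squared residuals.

x=23: ŷ = -2.6 + 2·23 = 43.4; r = 44.9 − 43.4 = 1.5
x=35: ŷ = -2.6 + 2·35 = 67.4; r = 64.4 − 67.4 = -3
x=39: ŷ = -2.6 + 2·39 = 75.4; r = 73.9 − 75.4 = -1.5
x=43: ŷ = -2.6 + 2·43 = 83.4; r = 86.4 − 83.4 = 3
x=66: ŷ = -2.6 + 2·66 = 129.4; r = 129.4 − 129.4 = 0
SSE = 2.25 + 9 + 2.25 + 9 + 0 = 22.5

SSE = 22.5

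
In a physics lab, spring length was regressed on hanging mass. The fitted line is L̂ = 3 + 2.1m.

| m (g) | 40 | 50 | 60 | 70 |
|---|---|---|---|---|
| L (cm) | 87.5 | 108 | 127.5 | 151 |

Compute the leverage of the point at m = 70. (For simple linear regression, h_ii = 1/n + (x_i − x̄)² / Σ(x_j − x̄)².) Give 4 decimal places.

m̄ = (40 + 50 + 60 + 70)/4 = 55
Σ(m − m̄)² = 225 + 25 + 25 + 225 = 500
h = 1/4 + (15)²/500 = 0.25 + 0.45 = 0.7000

h = 0.7000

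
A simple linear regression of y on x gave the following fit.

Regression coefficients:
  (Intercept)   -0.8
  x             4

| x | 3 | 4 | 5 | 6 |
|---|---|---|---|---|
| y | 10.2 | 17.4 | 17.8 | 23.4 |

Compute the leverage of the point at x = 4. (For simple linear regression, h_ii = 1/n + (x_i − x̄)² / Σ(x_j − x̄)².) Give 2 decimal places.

x̄ = (3 + 4 + 5 + 6)/4 = 4.5
Σ(x − x̄)² = 2.25 + 0.25 + 0.25 + 2.25 = 5
h = 1/4 + (-0.5)²/5 = 0.25 + 0.05 = 0.30

h = 0.30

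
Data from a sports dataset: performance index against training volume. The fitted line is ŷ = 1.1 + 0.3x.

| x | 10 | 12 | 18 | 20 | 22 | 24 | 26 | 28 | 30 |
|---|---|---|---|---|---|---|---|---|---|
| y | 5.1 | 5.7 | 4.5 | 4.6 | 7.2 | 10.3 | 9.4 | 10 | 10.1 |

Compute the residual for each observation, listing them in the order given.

x=10: ŷ = 1.1 + 0.3·10 = 4.1; e = 5.1 − 4.1 = 1
x=12: ŷ = 1.1 + 0.3·12 = 4.7; e = 5.7 − 4.7 = 1
x=18: ŷ = 1.1 + 0.3·18 = 6.5; e = 4.5 − 6.5 = -2
x=20: ŷ = 1.1 + 0.3·20 = 7.1; e = 4.6 − 7.1 = -2.5
x=22: ŷ = 1.1 + 0.3·22 = 7.7; e = 7.2 − 7.7 = -0.5
x=24: ŷ = 1.1 + 0.3·24 = 8.3; e = 10.3 − 8.3 = 2
x=26: ŷ = 1.1 + 0.3·26 = 8.9; e = 9.4 − 8.9 = 0.5
x=28: ŷ = 1.1 + 0.3·28 = 9.5; e = 10 − 9.5 = 0.5
x=30: ŷ = 1.1 + 0.3·30 = 10.1; e = 10.1 − 10.1 = 0

1, 1, -2, -2.5, -0.5, 2, 0.5, 0.5, 0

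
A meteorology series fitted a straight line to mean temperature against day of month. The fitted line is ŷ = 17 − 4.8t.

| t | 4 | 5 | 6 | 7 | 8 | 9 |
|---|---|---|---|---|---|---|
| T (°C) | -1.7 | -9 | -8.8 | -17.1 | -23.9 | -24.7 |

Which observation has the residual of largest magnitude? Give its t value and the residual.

t = 6, e = 3

t=4: ŷ = 17 − 4.8·4 = -2.2; e = -1.7 − (-2.2) = 0.5
t=5: ŷ = 17 − 4.8·5 = -7; e = -9 − (-7) = -2
t=6: ŷ = 17 − 4.8·6 = -11.8; e = -8.8 − (-11.8) = 3
t=7: ŷ = 17 − 4.8·7 = -16.6; e = -17.1 − (-16.6) = -0.5
t=8: ŷ = 17 − 4.8·8 = -21.4; e = -23.9 − (-21.4) = -2.5
t=9: ŷ = 17 − 4.8·9 = -26.2; e = -24.7 − (-26.2) = 1.5
Largest |e| is 3 at t = 6, residual 3.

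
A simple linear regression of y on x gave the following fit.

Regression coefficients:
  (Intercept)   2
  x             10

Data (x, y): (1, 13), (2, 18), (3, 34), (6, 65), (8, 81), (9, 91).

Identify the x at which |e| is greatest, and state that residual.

x=1: ŷ = 2 + 10·1 = 12; e = 13 − 12 = 1
x=2: ŷ = 2 + 10·2 = 22; e = 18 − 22 = -4
x=3: ŷ = 2 + 10·3 = 32; e = 34 − 32 = 2
x=6: ŷ = 2 + 10·6 = 62; e = 65 − 62 = 3
x=8: ŷ = 2 + 10·8 = 82; e = 81 − 82 = -1
x=9: ŷ = 2 + 10·9 = 92; e = 91 − 92 = -1
Largest |e| is 4 at x = 2, residual -4.

x = 2, e = -4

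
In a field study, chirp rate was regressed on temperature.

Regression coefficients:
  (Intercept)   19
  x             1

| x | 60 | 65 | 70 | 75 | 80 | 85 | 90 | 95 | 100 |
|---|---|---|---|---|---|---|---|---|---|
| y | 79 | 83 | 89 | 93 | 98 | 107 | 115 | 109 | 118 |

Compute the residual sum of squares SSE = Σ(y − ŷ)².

SSE = 74

x=60: ŷ = 19 + 60 = 79; r = 79 − 79 = 0
x=65: ŷ = 19 + 65 = 84; r = 83 − 84 = -1
x=70: ŷ = 19 + 70 = 89; r = 89 − 89 = 0
x=75: ŷ = 19 + 75 = 94; r = 93 − 94 = -1
x=80: ŷ = 19 + 80 = 99; r = 98 − 99 = -1
x=85: ŷ = 19 + 85 = 104; r = 107 − 104 = 3
x=90: ŷ = 19 + 90 = 109; r = 115 − 109 = 6
x=95: ŷ = 19 + 95 = 114; r = 109 − 114 = -5
x=100: ŷ = 19 + 100 = 119; r = 118 − 119 = -1
SSE = 0 + 1 + 0 + 1 + 1 + 9 + 36 + 25 + 1 = 74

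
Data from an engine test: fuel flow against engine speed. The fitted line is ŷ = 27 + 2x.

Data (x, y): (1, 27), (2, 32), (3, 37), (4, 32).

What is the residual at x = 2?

r = 1

ŷ = 27 + 2·2 = 31
r = 32 − 31 = 1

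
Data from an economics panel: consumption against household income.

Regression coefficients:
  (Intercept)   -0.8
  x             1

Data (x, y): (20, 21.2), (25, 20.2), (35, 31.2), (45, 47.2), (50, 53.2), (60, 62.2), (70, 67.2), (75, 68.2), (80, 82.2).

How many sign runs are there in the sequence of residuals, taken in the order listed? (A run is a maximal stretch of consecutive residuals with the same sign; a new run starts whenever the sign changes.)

x=20: ŷ = -0.8 + 20 = 19.2; r = 21.2 − 19.2 = 2
x=25: ŷ = -0.8 + 25 = 24.2; r = 20.2 − 24.2 = -4
x=35: ŷ = -0.8 + 35 = 34.2; r = 31.2 − 34.2 = -3
x=45: ŷ = -0.8 + 45 = 44.2; r = 47.2 − 44.2 = 3
x=50: ŷ = -0.8 + 50 = 49.2; r = 53.2 − 49.2 = 4
x=60: ŷ = -0.8 + 60 = 59.2; r = 62.2 − 59.2 = 3
x=70: ŷ = -0.8 + 70 = 69.2; r = 67.2 − 69.2 = -2
x=75: ŷ = -0.8 + 75 = 74.2; r = 68.2 − 74.2 = -6
x=80: ŷ = -0.8 + 80 = 79.2; r = 82.2 − 79.2 = 3
Signs: + − − + + + − − +
Runs: +×1, −×2, +×3, −×2, +×1 → 5

5 runs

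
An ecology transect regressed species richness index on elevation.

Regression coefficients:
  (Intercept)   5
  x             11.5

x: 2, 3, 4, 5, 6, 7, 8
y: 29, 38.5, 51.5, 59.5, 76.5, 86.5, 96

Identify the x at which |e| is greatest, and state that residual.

x=2: ŷ = 5 + 11.5·2 = 28; e = 29 − 28 = 1
x=3: ŷ = 5 + 11.5·3 = 39.5; e = 38.5 − 39.5 = -1
x=4: ŷ = 5 + 11.5·4 = 51; e = 51.5 − 51 = 0.5
x=5: ŷ = 5 + 11.5·5 = 62.5; e = 59.5 − 62.5 = -3
x=6: ŷ = 5 + 11.5·6 = 74; e = 76.5 − 74 = 2.5
x=7: ŷ = 5 + 11.5·7 = 85.5; e = 86.5 − 85.5 = 1
x=8: ŷ = 5 + 11.5·8 = 97; e = 96 − 97 = -1
Largest |e| is 3 at x = 5, residual -3.

x = 5, e = -3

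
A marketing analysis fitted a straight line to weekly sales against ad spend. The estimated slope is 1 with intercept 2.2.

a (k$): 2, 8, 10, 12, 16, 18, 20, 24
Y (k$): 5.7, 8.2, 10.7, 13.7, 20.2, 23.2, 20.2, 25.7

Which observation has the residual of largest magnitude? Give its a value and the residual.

a = 18, e = 3

a=2: ŷ = 2.2 + 2 = 4.2; e = 5.7 − 4.2 = 1.5
a=8: ŷ = 2.2 + 8 = 10.2; e = 8.2 − 10.2 = -2
a=10: ŷ = 2.2 + 10 = 12.2; e = 10.7 − 12.2 = -1.5
a=12: ŷ = 2.2 + 12 = 14.2; e = 13.7 − 14.2 = -0.5
a=16: ŷ = 2.2 + 16 = 18.2; e = 20.2 − 18.2 = 2
a=18: ŷ = 2.2 + 18 = 20.2; e = 23.2 − 20.2 = 3
a=20: ŷ = 2.2 + 20 = 22.2; e = 20.2 − 22.2 = -2
a=24: ŷ = 2.2 + 24 = 26.2; e = 25.7 − 26.2 = -0.5
Largest |e| is 3 at a = 18, residual 3.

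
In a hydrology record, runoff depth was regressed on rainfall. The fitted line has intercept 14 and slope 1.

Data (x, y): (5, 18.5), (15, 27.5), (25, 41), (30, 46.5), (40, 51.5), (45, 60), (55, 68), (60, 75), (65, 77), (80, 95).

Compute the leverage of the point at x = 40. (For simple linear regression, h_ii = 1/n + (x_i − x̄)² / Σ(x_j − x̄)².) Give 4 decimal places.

x̄ = (5 + 15 + 25 + 30 + 40 + 45 + 55 + 60 + 65 + 80)/10 = 42
Σ(x − x̄)² = 1369 + 729 + 289 + 144 + 4 + 9 + 169 + 324 + 529 + 1444 = 5010
h = 1/10 + (-2)²/5010 = 0.1 + 0.000798403 = 0.1008

h = 0.1008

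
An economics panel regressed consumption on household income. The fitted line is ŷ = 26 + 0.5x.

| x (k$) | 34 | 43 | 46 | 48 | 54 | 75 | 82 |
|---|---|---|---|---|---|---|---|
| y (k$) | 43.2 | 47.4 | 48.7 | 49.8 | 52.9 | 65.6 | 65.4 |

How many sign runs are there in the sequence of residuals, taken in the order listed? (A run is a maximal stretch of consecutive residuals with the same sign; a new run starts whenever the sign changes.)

x=34: ŷ = 26 + 0.5·34 = 43; r = 43.2 − 43 = 0.2
x=43: ŷ = 26 + 0.5·43 = 47.5; r = 47.4 − 47.5 = -0.1
x=46: ŷ = 26 + 0.5·46 = 49; r = 48.7 − 49 = -0.3
x=48: ŷ = 26 + 0.5·48 = 50; r = 49.8 − 50 = -0.2
x=54: ŷ = 26 + 0.5·54 = 53; r = 52.9 − 53 = -0.1
x=75: ŷ = 26 + 0.5·75 = 63.5; r = 65.6 − 63.5 = 2.1
x=82: ŷ = 26 + 0.5·82 = 67; r = 65.4 − 67 = -1.6
Signs: + − − − − + −
Runs: +×1, −×4, +×1, −×1 → 4

4 runs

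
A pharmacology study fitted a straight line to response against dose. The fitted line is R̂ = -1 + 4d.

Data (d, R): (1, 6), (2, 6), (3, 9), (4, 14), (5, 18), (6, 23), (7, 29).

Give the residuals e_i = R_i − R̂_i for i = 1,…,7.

3, -1, -2, -1, -1, 0, 2

d=1: R̂ = -1 + 4·1 = 3; e = 6 − 3 = 3
d=2: R̂ = -1 + 4·2 = 7; e = 6 − 7 = -1
d=3: R̂ = -1 + 4·3 = 11; e = 9 − 11 = -2
d=4: R̂ = -1 + 4·4 = 15; e = 14 − 15 = -1
d=5: R̂ = -1 + 4·5 = 19; e = 18 − 19 = -1
d=6: R̂ = -1 + 4·6 = 23; e = 23 − 23 = 0
d=7: R̂ = -1 + 4·7 = 27; e = 29 − 27 = 2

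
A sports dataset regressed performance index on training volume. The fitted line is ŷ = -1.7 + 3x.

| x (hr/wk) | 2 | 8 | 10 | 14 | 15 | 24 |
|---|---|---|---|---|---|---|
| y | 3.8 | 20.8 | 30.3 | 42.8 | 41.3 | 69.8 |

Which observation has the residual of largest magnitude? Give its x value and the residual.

x=2: ŷ = -1.7 + 3·2 = 4.3; e = 3.8 − 4.3 = -0.5
x=8: ŷ = -1.7 + 3·8 = 22.3; e = 20.8 − 22.3 = -1.5
x=10: ŷ = -1.7 + 3·10 = 28.3; e = 30.3 − 28.3 = 2
x=14: ŷ = -1.7 + 3·14 = 40.3; e = 42.8 − 40.3 = 2.5
x=15: ŷ = -1.7 + 3·15 = 43.3; e = 41.3 − 43.3 = -2
x=24: ŷ = -1.7 + 3·24 = 70.3; e = 69.8 − 70.3 = -0.5
Largest |e| is 2.5 at x = 14, residual 2.5.

x = 14, e = 2.5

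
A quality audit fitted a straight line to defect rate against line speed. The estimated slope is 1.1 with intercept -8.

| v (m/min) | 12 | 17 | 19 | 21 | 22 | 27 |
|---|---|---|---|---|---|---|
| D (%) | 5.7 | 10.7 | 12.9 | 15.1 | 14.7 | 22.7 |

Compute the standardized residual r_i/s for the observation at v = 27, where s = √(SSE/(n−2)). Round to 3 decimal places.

v=12: ŷ = -8 + 1.1·12 = 5.2; r = 5.7 − 5.2 = 0.5
v=17: ŷ = -8 + 1.1·17 = 10.7; r = 10.7 − 10.7 = 0
v=19: ŷ = -8 + 1.1·19 = 12.9; r = 12.9 − 12.9 = 0
v=21: ŷ = -8 + 1.1·21 = 15.1; r = 15.1 − 15.1 = 0
v=22: ŷ = -8 + 1.1·22 = 16.2; r = 14.7 − 16.2 = -1.5
v=27: ŷ = -8 + 1.1·27 = 21.7; r = 22.7 − 21.7 = 1
SSE = 0.25 + 0 + 0 + 0 + 2.25 + 1 = 3.5
s = √(3.5/4) = 0.935414
r/s = 1 / 0.935414 = 1.069

1.069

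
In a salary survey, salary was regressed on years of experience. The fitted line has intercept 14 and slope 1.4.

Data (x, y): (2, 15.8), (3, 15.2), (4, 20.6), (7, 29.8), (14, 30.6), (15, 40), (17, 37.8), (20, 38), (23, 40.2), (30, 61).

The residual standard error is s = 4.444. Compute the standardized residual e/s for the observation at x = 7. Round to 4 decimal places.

1.3501

ŷ = 14 + 1.4·7 = 23.8
e = 29.8 − 23.8 = 6
e/s = 6 / 4.444 = 1.3501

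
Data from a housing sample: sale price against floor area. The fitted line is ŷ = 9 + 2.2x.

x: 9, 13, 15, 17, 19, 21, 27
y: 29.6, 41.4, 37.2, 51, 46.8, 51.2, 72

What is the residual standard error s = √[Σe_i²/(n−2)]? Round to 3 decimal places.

x=9: ŷ = 9 + 2.2·9 = 28.8; e = 29.6 − 28.8 = 0.8
x=13: ŷ = 9 + 2.2·13 = 37.6; e = 41.4 − 37.6 = 3.8
x=15: ŷ = 9 + 2.2·15 = 42; e = 37.2 − 42 = -4.8
x=17: ŷ = 9 + 2.2·17 = 46.4; e = 51 − 46.4 = 4.6
x=19: ŷ = 9 + 2.2·19 = 50.8; e = 46.8 − 50.8 = -4
x=21: ŷ = 9 + 2.2·21 = 55.2; e = 51.2 − 55.2 = -4
x=27: ŷ = 9 + 2.2·27 = 68.4; e = 72 − 68.4 = 3.6
SSE = 0.64 + 14.44 + 23.04 + 21.16 + 16 + 16 + 12.96 = 104.24
s = √(104.24/5) = √20.848 ≈ 4.566

s = 4.566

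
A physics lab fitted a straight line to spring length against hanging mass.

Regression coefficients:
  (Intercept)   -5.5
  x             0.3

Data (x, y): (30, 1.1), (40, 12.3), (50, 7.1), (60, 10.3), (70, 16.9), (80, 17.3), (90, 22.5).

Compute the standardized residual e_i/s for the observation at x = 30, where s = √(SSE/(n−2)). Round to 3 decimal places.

-0.728

x=30: ŷ = -5.5 + 0.3·30 = 3.5; e = 1.1 − 3.5 = -2.4
x=40: ŷ = -5.5 + 0.3·40 = 6.5; e = 12.3 − 6.5 = 5.8
x=50: ŷ = -5.5 + 0.3·50 = 9.5; e = 7.1 − 9.5 = -2.4
x=60: ŷ = -5.5 + 0.3·60 = 12.5; e = 10.3 − 12.5 = -2.2
x=70: ŷ = -5.5 + 0.3·70 = 15.5; e = 16.9 − 15.5 = 1.4
x=80: ŷ = -5.5 + 0.3·80 = 18.5; e = 17.3 − 18.5 = -1.2
x=90: ŷ = -5.5 + 0.3·90 = 21.5; e = 22.5 − 21.5 = 1
SSE = 5.76 + 33.64 + 5.76 + 4.84 + 1.96 + 1.44 + 1 = 54.4
s = √(54.4/5) = 3.29848
e/s = -2.4 / 3.29848 = -0.728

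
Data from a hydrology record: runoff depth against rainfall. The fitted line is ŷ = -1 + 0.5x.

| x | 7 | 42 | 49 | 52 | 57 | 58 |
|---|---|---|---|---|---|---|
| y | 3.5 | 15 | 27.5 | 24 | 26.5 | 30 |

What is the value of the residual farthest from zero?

x=7: ŷ = -1 + 0.5·7 = 2.5; e = 3.5 − 2.5 = 1
x=42: ŷ = -1 + 0.5·42 = 20; e = 15 − 20 = -5
x=49: ŷ = -1 + 0.5·49 = 23.5; e = 27.5 − 23.5 = 4
x=52: ŷ = -1 + 0.5·52 = 25; e = 24 − 25 = -1
x=57: ŷ = -1 + 0.5·57 = 27.5; e = 26.5 − 27.5 = -1
x=58: ŷ = -1 + 0.5·58 = 28; e = 30 − 28 = 2
Largest |e| is 5 at x = 42, residual -5.

e = -5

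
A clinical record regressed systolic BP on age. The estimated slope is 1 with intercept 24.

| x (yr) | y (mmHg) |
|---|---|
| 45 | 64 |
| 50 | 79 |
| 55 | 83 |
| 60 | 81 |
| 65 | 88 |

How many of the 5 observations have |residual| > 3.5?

x=45: ŷ = 24 + 45 = 69; e = 64 − 69 = -5
x=50: ŷ = 24 + 50 = 74; e = 79 − 74 = 5
x=55: ŷ = 24 + 55 = 79; e = 83 − 79 = 4
x=60: ŷ = 24 + 60 = 84; e = 81 − 84 = -3
x=65: ŷ = 24 + 65 = 89; e = 88 − 89 = -1
|e| > 3.5: x=45 (|e|=5), x=50 (|e|=5), x=55 (|e|=4) → 3

3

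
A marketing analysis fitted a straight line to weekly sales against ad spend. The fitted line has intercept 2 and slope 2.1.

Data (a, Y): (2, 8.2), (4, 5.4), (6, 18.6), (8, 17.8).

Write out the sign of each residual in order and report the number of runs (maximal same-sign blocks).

4 runs

a=2: ŷ = 2 + 2.1·2 = 6.2; e = 8.2 − 6.2 = 2
a=4: ŷ = 2 + 2.1·4 = 10.4; e = 5.4 − 10.4 = -5
a=6: ŷ = 2 + 2.1·6 = 14.6; e = 18.6 − 14.6 = 4
a=8: ŷ = 2 + 2.1·8 = 18.8; e = 17.8 − 18.8 = -1
Signs: + − + −
Runs: +×1, −×1, +×1, −×1 → 4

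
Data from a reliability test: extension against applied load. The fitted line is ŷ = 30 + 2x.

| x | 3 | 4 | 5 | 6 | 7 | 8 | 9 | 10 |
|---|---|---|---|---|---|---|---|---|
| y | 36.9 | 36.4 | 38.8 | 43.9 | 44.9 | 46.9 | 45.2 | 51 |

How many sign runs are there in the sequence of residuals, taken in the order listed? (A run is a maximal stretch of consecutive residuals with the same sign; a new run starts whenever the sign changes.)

x=3: ŷ = 30 + 2·3 = 36; e = 36.9 − 36 = 0.9
x=4: ŷ = 30 + 2·4 = 38; e = 36.4 − 38 = -1.6
x=5: ŷ = 30 + 2·5 = 40; e = 38.8 − 40 = -1.2
x=6: ŷ = 30 + 2·6 = 42; e = 43.9 − 42 = 1.9
x=7: ŷ = 30 + 2·7 = 44; e = 44.9 − 44 = 0.9
x=8: ŷ = 30 + 2·8 = 46; e = 46.9 − 46 = 0.9
x=9: ŷ = 30 + 2·9 = 48; e = 45.2 − 48 = -2.8
x=10: ŷ = 30 + 2·10 = 50; e = 51 − 50 = 1
Signs: + − − + + + − +
Runs: +×1, −×2, +×3, −×1, +×1 → 5

5 runs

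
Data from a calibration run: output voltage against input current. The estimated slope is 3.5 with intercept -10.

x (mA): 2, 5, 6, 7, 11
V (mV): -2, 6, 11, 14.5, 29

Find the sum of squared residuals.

x=2: V̂ = -10 + 3.5·2 = -3; r = -2 − (-3) = 1
x=5: V̂ = -10 + 3.5·5 = 7.5; r = 6 − 7.5 = -1.5
x=6: V̂ = -10 + 3.5·6 = 11; r = 11 − 11 = 0
x=7: V̂ = -10 + 3.5·7 = 14.5; r = 14.5 − 14.5 = 0
x=11: V̂ = -10 + 3.5·11 = 28.5; r = 29 − 28.5 = 0.5
SSE = 1 + 2.25 + 0 + 0 + 0.25 = 3.5

SSE = 3.5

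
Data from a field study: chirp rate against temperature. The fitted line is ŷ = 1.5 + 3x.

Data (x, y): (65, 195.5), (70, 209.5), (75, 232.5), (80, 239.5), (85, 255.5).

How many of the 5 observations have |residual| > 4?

1

x=65: ŷ = 1.5 + 3·65 = 196.5; r = 195.5 − 196.5 = -1
x=70: ŷ = 1.5 + 3·70 = 211.5; r = 209.5 − 211.5 = -2
x=75: ŷ = 1.5 + 3·75 = 226.5; r = 232.5 − 226.5 = 6
x=80: ŷ = 1.5 + 3·80 = 241.5; r = 239.5 − 241.5 = -2
x=85: ŷ = 1.5 + 3·85 = 256.5; r = 255.5 − 256.5 = -1
|r| > 4: x=75 (|r|=6) → 1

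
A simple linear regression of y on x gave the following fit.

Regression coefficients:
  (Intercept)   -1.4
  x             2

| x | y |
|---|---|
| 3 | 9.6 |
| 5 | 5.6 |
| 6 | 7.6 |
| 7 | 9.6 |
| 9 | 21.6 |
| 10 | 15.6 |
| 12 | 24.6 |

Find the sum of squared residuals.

SSE = 90

x=3: ŷ = -1.4 + 2·3 = 4.6; r = 9.6 − 4.6 = 5
x=5: ŷ = -1.4 + 2·5 = 8.6; r = 5.6 − 8.6 = -3
x=6: ŷ = -1.4 + 2·6 = 10.6; r = 7.6 − 10.6 = -3
x=7: ŷ = -1.4 + 2·7 = 12.6; r = 9.6 − 12.6 = -3
x=9: ŷ = -1.4 + 2·9 = 16.6; r = 21.6 − 16.6 = 5
x=10: ŷ = -1.4 + 2·10 = 18.6; r = 15.6 − 18.6 = -3
x=12: ŷ = -1.4 + 2·12 = 22.6; r = 24.6 − 22.6 = 2
SSE = 25 + 9 + 9 + 9 + 25 + 9 + 4 = 90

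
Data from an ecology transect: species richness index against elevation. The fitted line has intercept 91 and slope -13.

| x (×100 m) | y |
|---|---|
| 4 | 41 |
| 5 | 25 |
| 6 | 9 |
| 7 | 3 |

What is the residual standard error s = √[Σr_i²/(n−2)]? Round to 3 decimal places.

s = 3.873

x=4: ŷ = 91 − 13·4 = 39; r = 41 − 39 = 2
x=5: ŷ = 91 − 13·5 = 26; r = 25 − 26 = -1
x=6: ŷ = 91 − 13·6 = 13; r = 9 − 13 = -4
x=7: ŷ = 91 − 13·7 = 0; r = 3 − 0 = 3
SSE = 4 + 1 + 16 + 9 = 30
s = √(30/2) = √15 ≈ 3.873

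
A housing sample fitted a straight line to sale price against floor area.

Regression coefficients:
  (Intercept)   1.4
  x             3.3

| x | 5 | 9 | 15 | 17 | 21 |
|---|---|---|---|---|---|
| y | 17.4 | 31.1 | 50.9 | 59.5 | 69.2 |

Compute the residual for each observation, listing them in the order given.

-0.5, 0, 0, 2, -1.5

x=5: ŷ = 1.4 + 3.3·5 = 17.9; e = 17.4 − 17.9 = -0.5
x=9: ŷ = 1.4 + 3.3·9 = 31.1; e = 31.1 − 31.1 = 0
x=15: ŷ = 1.4 + 3.3·15 = 50.9; e = 50.9 − 50.9 = 0
x=17: ŷ = 1.4 + 3.3·17 = 57.5; e = 59.5 − 57.5 = 2
x=21: ŷ = 1.4 + 3.3·21 = 70.7; e = 69.2 − 70.7 = -1.5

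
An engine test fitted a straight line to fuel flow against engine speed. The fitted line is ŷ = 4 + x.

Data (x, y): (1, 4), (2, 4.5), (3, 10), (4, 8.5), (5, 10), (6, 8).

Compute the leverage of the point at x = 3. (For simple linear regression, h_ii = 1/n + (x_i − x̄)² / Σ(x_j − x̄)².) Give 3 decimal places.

x̄ = (1 + 2 + 3 + 4 + 5 + 6)/6 = 3.5
Σ(x − x̄)² = 6.25 + 2.25 + 0.25 + 0.25 + 2.25 + 6.25 = 17.5
h = 1/6 + (-0.5)²/17.5 = 0.166667 + 0.0142857 = 0.181

h = 0.181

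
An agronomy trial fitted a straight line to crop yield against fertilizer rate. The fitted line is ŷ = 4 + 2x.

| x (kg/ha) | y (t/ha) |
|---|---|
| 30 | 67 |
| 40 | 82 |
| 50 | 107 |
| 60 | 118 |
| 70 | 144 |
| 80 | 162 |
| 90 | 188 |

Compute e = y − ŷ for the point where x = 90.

e = 4

ŷ = 4 + 2·90 = 184
e = 188 − 184 = 4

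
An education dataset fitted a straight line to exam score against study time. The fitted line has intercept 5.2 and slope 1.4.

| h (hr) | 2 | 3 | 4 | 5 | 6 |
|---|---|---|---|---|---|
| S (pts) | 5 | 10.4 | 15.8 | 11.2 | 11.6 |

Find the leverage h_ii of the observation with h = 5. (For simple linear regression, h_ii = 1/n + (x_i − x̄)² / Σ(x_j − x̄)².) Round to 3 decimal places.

h̄ = (2 + 3 + 4 + 5 + 6)/5 = 4
Σ(h − h̄)² = 4 + 1 + 0 + 1 + 4 = 10
h = 1/5 + (1)²/10 = 0.2 + 0.1 = 0.300

h = 0.300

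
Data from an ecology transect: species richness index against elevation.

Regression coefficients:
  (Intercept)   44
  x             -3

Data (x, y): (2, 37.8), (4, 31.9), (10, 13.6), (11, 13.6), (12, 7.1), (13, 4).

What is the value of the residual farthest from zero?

x=2: ŷ = 44 − 3·2 = 38; e = 37.8 − 38 = -0.2
x=4: ŷ = 44 − 3·4 = 32; e = 31.9 − 32 = -0.1
x=10: ŷ = 44 − 3·10 = 14; e = 13.6 − 14 = -0.4
x=11: ŷ = 44 − 3·11 = 11; e = 13.6 − 11 = 2.6
x=12: ŷ = 44 − 3·12 = 8; e = 7.1 − 8 = -0.9
x=13: ŷ = 44 − 3·13 = 5; e = 4 − 5 = -1
Largest |e| is 2.6 at x = 11, residual 2.6.

e = 2.6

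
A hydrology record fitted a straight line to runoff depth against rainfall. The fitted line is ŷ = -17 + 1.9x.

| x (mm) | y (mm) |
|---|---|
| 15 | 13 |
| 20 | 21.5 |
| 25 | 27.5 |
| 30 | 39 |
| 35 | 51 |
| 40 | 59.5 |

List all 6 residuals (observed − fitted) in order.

x=15: ŷ = -17 + 1.9·15 = 11.5; r = 13 − 11.5 = 1.5
x=20: ŷ = -17 + 1.9·20 = 21; r = 21.5 − 21 = 0.5
x=25: ŷ = -17 + 1.9·25 = 30.5; r = 27.5 − 30.5 = -3
x=30: ŷ = -17 + 1.9·30 = 40; r = 39 − 40 = -1
x=35: ŷ = -17 + 1.9·35 = 49.5; r = 51 − 49.5 = 1.5
x=40: ŷ = -17 + 1.9·40 = 59; r = 59.5 − 59 = 0.5

1.5, 0.5, -3, -1, 1.5, 0.5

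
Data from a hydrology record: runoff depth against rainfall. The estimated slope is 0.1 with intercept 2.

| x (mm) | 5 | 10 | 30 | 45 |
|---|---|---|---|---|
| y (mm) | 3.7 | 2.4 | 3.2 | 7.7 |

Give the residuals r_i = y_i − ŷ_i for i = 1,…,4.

1.2, -0.6, -1.8, 1.2

x=5: ŷ = 2 + 0.1·5 = 2.5; r = 3.7 − 2.5 = 1.2
x=10: ŷ = 2 + 0.1·10 = 3; r = 2.4 − 3 = -0.6
x=30: ŷ = 2 + 0.1·30 = 5; r = 3.2 − 5 = -1.8
x=45: ŷ = 2 + 0.1·45 = 6.5; r = 7.7 − 6.5 = 1.2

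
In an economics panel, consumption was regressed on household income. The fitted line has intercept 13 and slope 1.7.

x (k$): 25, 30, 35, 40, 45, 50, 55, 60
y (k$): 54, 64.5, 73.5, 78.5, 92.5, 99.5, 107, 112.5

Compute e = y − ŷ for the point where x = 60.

ŷ = 13 + 1.7·60 = 115
e = 112.5 − 115 = -2.5

e = -2.5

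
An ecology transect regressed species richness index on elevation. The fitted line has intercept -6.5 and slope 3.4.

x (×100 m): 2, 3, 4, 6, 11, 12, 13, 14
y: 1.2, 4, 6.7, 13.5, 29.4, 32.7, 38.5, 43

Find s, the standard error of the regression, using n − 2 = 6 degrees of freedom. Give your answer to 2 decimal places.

x=2: ŷ = -6.5 + 3.4·2 = 0.3; r = 1.2 − 0.3 = 0.9
x=3: ŷ = -6.5 + 3.4·3 = 3.7; r = 4 − 3.7 = 0.3
x=4: ŷ = -6.5 + 3.4·4 = 7.1; r = 6.7 − 7.1 = -0.4
x=6: ŷ = -6.5 + 3.4·6 = 13.9; r = 13.5 − 13.9 = -0.4
x=11: ŷ = -6.5 + 3.4·11 = 30.9; r = 29.4 − 30.9 = -1.5
x=12: ŷ = -6.5 + 3.4·12 = 34.3; r = 32.7 − 34.3 = -1.6
x=13: ŷ = -6.5 + 3.4·13 = 37.7; r = 38.5 − 37.7 = 0.8
x=14: ŷ = -6.5 + 3.4·14 = 41.1; r = 43 − 41.1 = 1.9
SSE = 0.81 + 0.09 + 0.16 + 0.16 + 2.25 + 2.56 + 0.64 + 3.61 = 10.28
s = √(10.28/6) = √1.71333 ≈ 1.31

s = 1.31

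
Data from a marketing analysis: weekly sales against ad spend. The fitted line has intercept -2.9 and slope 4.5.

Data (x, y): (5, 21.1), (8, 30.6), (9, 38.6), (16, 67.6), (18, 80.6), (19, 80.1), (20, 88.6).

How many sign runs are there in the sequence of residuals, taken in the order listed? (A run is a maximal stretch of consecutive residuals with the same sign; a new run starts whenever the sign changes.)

x=5: ŷ = -2.9 + 4.5·5 = 19.6; e = 21.1 − 19.6 = 1.5
x=8: ŷ = -2.9 + 4.5·8 = 33.1; e = 30.6 − 33.1 = -2.5
x=9: ŷ = -2.9 + 4.5·9 = 37.6; e = 38.6 − 37.6 = 1
x=16: ŷ = -2.9 + 4.5·16 = 69.1; e = 67.6 − 69.1 = -1.5
x=18: ŷ = -2.9 + 4.5·18 = 78.1; e = 80.6 − 78.1 = 2.5
x=19: ŷ = -2.9 + 4.5·19 = 82.6; e = 80.1 − 82.6 = -2.5
x=20: ŷ = -2.9 + 4.5·20 = 87.1; e = 88.6 − 87.1 = 1.5
Signs: + − + − + − +
Runs: +×1, −×1, +×1, −×1, +×1, −×1, +×1 → 7

7 runs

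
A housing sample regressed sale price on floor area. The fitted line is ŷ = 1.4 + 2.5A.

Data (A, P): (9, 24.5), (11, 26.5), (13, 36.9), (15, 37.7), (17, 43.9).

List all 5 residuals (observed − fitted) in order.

A=9: ŷ = 1.4 + 2.5·9 = 23.9; r = 24.5 − 23.9 = 0.6
A=11: ŷ = 1.4 + 2.5·11 = 28.9; r = 26.5 − 28.9 = -2.4
A=13: ŷ = 1.4 + 2.5·13 = 33.9; r = 36.9 − 33.9 = 3
A=15: ŷ = 1.4 + 2.5·15 = 38.9; r = 37.7 − 38.9 = -1.2
A=17: ŷ = 1.4 + 2.5·17 = 43.9; r = 43.9 − 43.9 = 0

0.6, -2.4, 3, -1.2, 0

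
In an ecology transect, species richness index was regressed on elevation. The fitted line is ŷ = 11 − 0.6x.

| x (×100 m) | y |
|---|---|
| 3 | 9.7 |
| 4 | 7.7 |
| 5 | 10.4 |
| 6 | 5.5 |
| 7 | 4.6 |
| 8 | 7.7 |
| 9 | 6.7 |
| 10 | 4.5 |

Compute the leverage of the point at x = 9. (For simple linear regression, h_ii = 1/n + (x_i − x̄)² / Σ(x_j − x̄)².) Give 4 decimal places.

h = 0.2738

x̄ = (3 + 4 + 5 + 6 + 7 + 8 + 9 + 10)/8 = 6.5
Σ(x − x̄)² = 12.25 + 6.25 + 2.25 + 0.25 + 0.25 + 2.25 + 6.25 + 12.25 = 42
h = 1/8 + (2.5)²/42 = 0.125 + 0.14881 = 0.2738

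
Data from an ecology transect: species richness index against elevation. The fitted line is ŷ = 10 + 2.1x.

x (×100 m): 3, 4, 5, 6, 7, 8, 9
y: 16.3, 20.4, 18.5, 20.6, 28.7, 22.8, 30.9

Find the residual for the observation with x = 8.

r = -4

ŷ = 10 + 2.1·8 = 26.8
r = 22.8 − 26.8 = -4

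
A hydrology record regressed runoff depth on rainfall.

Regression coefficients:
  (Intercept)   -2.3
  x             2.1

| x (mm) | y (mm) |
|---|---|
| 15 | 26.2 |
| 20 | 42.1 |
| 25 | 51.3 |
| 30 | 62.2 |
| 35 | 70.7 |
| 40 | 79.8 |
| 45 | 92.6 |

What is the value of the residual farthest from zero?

x=15: ŷ = -2.3 + 2.1·15 = 29.2; e = 26.2 − 29.2 = -3
x=20: ŷ = -2.3 + 2.1·20 = 39.7; e = 42.1 − 39.7 = 2.4
x=25: ŷ = -2.3 + 2.1·25 = 50.2; e = 51.3 − 50.2 = 1.1
x=30: ŷ = -2.3 + 2.1·30 = 60.7; e = 62.2 − 60.7 = 1.5
x=35: ŷ = -2.3 + 2.1·35 = 71.2; e = 70.7 − 71.2 = -0.5
x=40: ŷ = -2.3 + 2.1·40 = 81.7; e = 79.8 − 81.7 = -1.9
x=45: ŷ = -2.3 + 2.1·45 = 92.2; e = 92.6 − 92.2 = 0.4
Largest |e| is 3 at x = 15, residual -3.

e = -3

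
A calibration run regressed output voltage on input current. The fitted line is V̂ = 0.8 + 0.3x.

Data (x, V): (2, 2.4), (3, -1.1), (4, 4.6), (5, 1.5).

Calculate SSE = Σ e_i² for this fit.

SSE = 16.24

x=2: V̂ = 0.8 + 0.3·2 = 1.4; e = 2.4 − 1.4 = 1
x=3: V̂ = 0.8 + 0.3·3 = 1.7; e = -1.1 − 1.7 = -2.8
x=4: V̂ = 0.8 + 0.3·4 = 2; e = 4.6 − 2 = 2.6
x=5: V̂ = 0.8 + 0.3·5 = 2.3; e = 1.5 − 2.3 = -0.8
SSE = 1 + 7.84 + 6.76 + 0.64 = 16.24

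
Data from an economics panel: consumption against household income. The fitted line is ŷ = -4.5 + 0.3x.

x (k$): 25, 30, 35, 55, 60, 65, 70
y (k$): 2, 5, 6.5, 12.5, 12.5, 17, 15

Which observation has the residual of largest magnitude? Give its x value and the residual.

x=25: ŷ = -4.5 + 0.3·25 = 3; r = 2 − 3 = -1
x=30: ŷ = -4.5 + 0.3·30 = 4.5; r = 5 − 4.5 = 0.5
x=35: ŷ = -4.5 + 0.3·35 = 6; r = 6.5 − 6 = 0.5
x=55: ŷ = -4.5 + 0.3·55 = 12; r = 12.5 − 12 = 0.5
x=60: ŷ = -4.5 + 0.3·60 = 13.5; r = 12.5 − 13.5 = -1
x=65: ŷ = -4.5 + 0.3·65 = 15; r = 17 − 15 = 2
x=70: ŷ = -4.5 + 0.3·70 = 16.5; r = 15 − 16.5 = -1.5
Largest |r| is 2 at x = 65, residual 2.

x = 65, r = 2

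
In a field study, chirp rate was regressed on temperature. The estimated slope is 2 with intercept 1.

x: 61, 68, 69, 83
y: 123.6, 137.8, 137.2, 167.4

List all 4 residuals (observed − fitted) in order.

0.6, 0.8, -1.8, 0.4

x=61: ŷ = 1 + 2·61 = 123; e = 123.6 − 123 = 0.6
x=68: ŷ = 1 + 2·68 = 137; e = 137.8 − 137 = 0.8
x=69: ŷ = 1 + 2·69 = 139; e = 137.2 − 139 = -1.8
x=83: ŷ = 1 + 2·83 = 167; e = 167.4 − 167 = 0.4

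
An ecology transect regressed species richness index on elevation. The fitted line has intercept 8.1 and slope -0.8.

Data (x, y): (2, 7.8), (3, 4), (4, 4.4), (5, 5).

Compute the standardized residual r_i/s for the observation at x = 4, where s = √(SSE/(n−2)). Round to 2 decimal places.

x=2: ŷ = 8.1 − 0.8·2 = 6.5; r = 7.8 − 6.5 = 1.3
x=3: ŷ = 8.1 − 0.8·3 = 5.7; r = 4 − 5.7 = -1.7
x=4: ŷ = 8.1 − 0.8·4 = 4.9; r = 4.4 − 4.9 = -0.5
x=5: ŷ = 8.1 − 0.8·5 = 4.1; r = 5 − 4.1 = 0.9
SSE = 1.69 + 2.89 + 0.25 + 0.81 = 5.64
s = √(5.64/2) = 1.67929
r/s = -0.5 / 1.67929 = -0.30

-0.30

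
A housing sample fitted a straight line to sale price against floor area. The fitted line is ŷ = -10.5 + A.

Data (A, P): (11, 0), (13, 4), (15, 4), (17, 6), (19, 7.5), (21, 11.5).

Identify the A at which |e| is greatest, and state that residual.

A = 13, e = 1.5

A=11: ŷ = -10.5 + 11 = 0.5; e = 0 − 0.5 = -0.5
A=13: ŷ = -10.5 + 13 = 2.5; e = 4 − 2.5 = 1.5
A=15: ŷ = -10.5 + 15 = 4.5; e = 4 − 4.5 = -0.5
A=17: ŷ = -10.5 + 17 = 6.5; e = 6 − 6.5 = -0.5
A=19: ŷ = -10.5 + 19 = 8.5; e = 7.5 − 8.5 = -1
A=21: ŷ = -10.5 + 21 = 10.5; e = 11.5 − 10.5 = 1
Largest |e| is 1.5 at A = 13, residual 1.5.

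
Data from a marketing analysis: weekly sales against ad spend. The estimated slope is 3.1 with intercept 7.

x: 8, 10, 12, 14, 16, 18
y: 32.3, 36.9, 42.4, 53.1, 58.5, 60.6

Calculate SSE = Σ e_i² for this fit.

x=8: ŷ = 7 + 3.1·8 = 31.8; e = 32.3 − 31.8 = 0.5
x=10: ŷ = 7 + 3.1·10 = 38; e = 36.9 − 38 = -1.1
x=12: ŷ = 7 + 3.1·12 = 44.2; e = 42.4 − 44.2 = -1.8
x=14: ŷ = 7 + 3.1·14 = 50.4; e = 53.1 − 50.4 = 2.7
x=16: ŷ = 7 + 3.1·16 = 56.6; e = 58.5 − 56.6 = 1.9
x=18: ŷ = 7 + 3.1·18 = 62.8; e = 60.6 − 62.8 = -2.2
SSE = 0.25 + 1.21 + 3.24 + 7.29 + 3.61 + 4.84 = 20.44

SSE = 20.44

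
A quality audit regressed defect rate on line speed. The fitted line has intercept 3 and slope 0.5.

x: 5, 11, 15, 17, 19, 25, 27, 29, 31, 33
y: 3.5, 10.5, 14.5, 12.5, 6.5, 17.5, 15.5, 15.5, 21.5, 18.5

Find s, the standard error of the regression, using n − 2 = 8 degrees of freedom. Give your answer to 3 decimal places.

s = 3.162

x=5: ŷ = 3 + 0.5·5 = 5.5; e = 3.5 − 5.5 = -2
x=11: ŷ = 3 + 0.5·11 = 8.5; e = 10.5 − 8.5 = 2
x=15: ŷ = 3 + 0.5·15 = 10.5; e = 14.5 − 10.5 = 4
x=17: ŷ = 3 + 0.5·17 = 11.5; e = 12.5 − 11.5 = 1
x=19: ŷ = 3 + 0.5·19 = 12.5; e = 6.5 − 12.5 = -6
x=25: ŷ = 3 + 0.5·25 = 15.5; e = 17.5 − 15.5 = 2
x=27: ŷ = 3 + 0.5·27 = 16.5; e = 15.5 − 16.5 = -1
x=29: ŷ = 3 + 0.5·29 = 17.5; e = 15.5 − 17.5 = -2
x=31: ŷ = 3 + 0.5·31 = 18.5; e = 21.5 − 18.5 = 3
x=33: ŷ = 3 + 0.5·33 = 19.5; e = 18.5 − 19.5 = -1
SSE = 4 + 4 + 16 + 1 + 36 + 4 + 1 + 4 + 9 + 1 = 80
s = √(80/8) = √10 ≈ 3.162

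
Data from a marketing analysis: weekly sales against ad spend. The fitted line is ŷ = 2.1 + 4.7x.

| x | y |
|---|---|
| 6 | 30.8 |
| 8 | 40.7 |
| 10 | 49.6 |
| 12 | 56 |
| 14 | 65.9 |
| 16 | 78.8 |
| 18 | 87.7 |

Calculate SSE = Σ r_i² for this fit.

x=6: ŷ = 2.1 + 4.7·6 = 30.3; r = 30.8 − 30.3 = 0.5
x=8: ŷ = 2.1 + 4.7·8 = 39.7; r = 40.7 − 39.7 = 1
x=10: ŷ = 2.1 + 4.7·10 = 49.1; r = 49.6 − 49.1 = 0.5
x=12: ŷ = 2.1 + 4.7·12 = 58.5; r = 56 − 58.5 = -2.5
x=14: ŷ = 2.1 + 4.7·14 = 67.9; r = 65.9 − 67.9 = -2
x=16: ŷ = 2.1 + 4.7·16 = 77.3; r = 78.8 − 77.3 = 1.5
x=18: ŷ = 2.1 + 4.7·18 = 86.7; r = 87.7 − 86.7 = 1
SSE = 0.25 + 1 + 0.25 + 6.25 + 4 + 2.25 + 1 = 15

SSE = 15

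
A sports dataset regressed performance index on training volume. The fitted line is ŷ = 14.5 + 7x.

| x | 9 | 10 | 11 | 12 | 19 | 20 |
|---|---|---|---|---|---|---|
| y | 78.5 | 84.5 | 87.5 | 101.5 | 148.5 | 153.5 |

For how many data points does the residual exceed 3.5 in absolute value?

1

x=9: ŷ = 14.5 + 7·9 = 77.5; e = 78.5 − 77.5 = 1
x=10: ŷ = 14.5 + 7·10 = 84.5; e = 84.5 − 84.5 = 0
x=11: ŷ = 14.5 + 7·11 = 91.5; e = 87.5 − 91.5 = -4
x=12: ŷ = 14.5 + 7·12 = 98.5; e = 101.5 − 98.5 = 3
x=19: ŷ = 14.5 + 7·19 = 147.5; e = 148.5 − 147.5 = 1
x=20: ŷ = 14.5 + 7·20 = 154.5; e = 153.5 − 154.5 = -1
|e| > 3.5: x=11 (|e|=4) → 1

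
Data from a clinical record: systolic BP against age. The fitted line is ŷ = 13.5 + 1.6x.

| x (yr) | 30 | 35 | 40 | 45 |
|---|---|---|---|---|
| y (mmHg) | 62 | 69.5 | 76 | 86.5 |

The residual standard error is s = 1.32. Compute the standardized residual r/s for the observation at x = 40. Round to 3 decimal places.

-1.136

ŷ = 13.5 + 1.6·40 = 77.5
r = 76 − 77.5 = -1.5
r/s = -1.5 / 1.32 = -1.136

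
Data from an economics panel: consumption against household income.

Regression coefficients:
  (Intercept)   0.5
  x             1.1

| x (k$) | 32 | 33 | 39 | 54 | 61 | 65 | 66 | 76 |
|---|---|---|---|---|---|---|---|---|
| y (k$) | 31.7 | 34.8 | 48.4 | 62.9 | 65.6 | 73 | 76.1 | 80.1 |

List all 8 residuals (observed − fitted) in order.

-4, -2, 5, 3, -2, 1, 3, -4

x=32: ŷ = 0.5 + 1.1·32 = 35.7; r = 31.7 − 35.7 = -4
x=33: ŷ = 0.5 + 1.1·33 = 36.8; r = 34.8 − 36.8 = -2
x=39: ŷ = 0.5 + 1.1·39 = 43.4; r = 48.4 − 43.4 = 5
x=54: ŷ = 0.5 + 1.1·54 = 59.9; r = 62.9 − 59.9 = 3
x=61: ŷ = 0.5 + 1.1·61 = 67.6; r = 65.6 − 67.6 = -2
x=65: ŷ = 0.5 + 1.1·65 = 72; r = 73 − 72 = 1
x=66: ŷ = 0.5 + 1.1·66 = 73.1; r = 76.1 − 73.1 = 3
x=76: ŷ = 0.5 + 1.1·76 = 84.1; r = 80.1 − 84.1 = -4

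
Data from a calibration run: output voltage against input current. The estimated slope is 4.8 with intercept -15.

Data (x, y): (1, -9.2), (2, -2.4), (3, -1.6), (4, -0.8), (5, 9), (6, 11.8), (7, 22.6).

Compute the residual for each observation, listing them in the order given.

x=1: ŷ = -15 + 4.8·1 = -10.2; e = -9.2 − (-10.2) = 1
x=2: ŷ = -15 + 4.8·2 = -5.4; e = -2.4 − (-5.4) = 3
x=3: ŷ = -15 + 4.8·3 = -0.6; e = -1.6 − (-0.6) = -1
x=4: ŷ = -15 + 4.8·4 = 4.2; e = -0.8 − 4.2 = -5
x=5: ŷ = -15 + 4.8·5 = 9; e = 9 − 9 = 0
x=6: ŷ = -15 + 4.8·6 = 13.8; e = 11.8 − 13.8 = -2
x=7: ŷ = -15 + 4.8·7 = 18.6; e = 22.6 − 18.6 = 4

1, 3, -1, -5, 0, -2, 4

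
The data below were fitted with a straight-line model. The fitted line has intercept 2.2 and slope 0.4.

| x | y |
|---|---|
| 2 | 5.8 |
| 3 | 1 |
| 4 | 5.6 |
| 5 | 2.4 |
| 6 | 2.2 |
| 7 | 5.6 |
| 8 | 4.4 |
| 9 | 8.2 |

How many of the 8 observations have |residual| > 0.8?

x=2: ŷ = 2.2 + 0.4·2 = 3; e = 5.8 − 3 = 2.8
x=3: ŷ = 2.2 + 0.4·3 = 3.4; e = 1 − 3.4 = -2.4
x=4: ŷ = 2.2 + 0.4·4 = 3.8; e = 5.6 − 3.8 = 1.8
x=5: ŷ = 2.2 + 0.4·5 = 4.2; e = 2.4 − 4.2 = -1.8
x=6: ŷ = 2.2 + 0.4·6 = 4.6; e = 2.2 − 4.6 = -2.4
x=7: ŷ = 2.2 + 0.4·7 = 5; e = 5.6 − 5 = 0.6
x=8: ŷ = 2.2 + 0.4·8 = 5.4; e = 4.4 − 5.4 = -1
x=9: ŷ = 2.2 + 0.4·9 = 5.8; e = 8.2 − 5.8 = 2.4
|e| > 0.8: x=2 (|e|=2.8), x=3 (|e|=2.4), x=4 (|e|=1.8), x=5 (|e|=1.8), x=6 (|e|=2.4), x=8 (|e|=1), x=9 (|e|=2.4) → 7

7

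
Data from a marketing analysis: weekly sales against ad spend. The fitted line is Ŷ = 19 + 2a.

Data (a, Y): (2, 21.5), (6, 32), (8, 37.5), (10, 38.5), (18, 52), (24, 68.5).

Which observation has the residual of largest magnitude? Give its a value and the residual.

a=2: Ŷ = 19 + 2·2 = 23; e = 21.5 − 23 = -1.5
a=6: Ŷ = 19 + 2·6 = 31; e = 32 − 31 = 1
a=8: Ŷ = 19 + 2·8 = 35; e = 37.5 − 35 = 2.5
a=10: Ŷ = 19 + 2·10 = 39; e = 38.5 − 39 = -0.5
a=18: Ŷ = 19 + 2·18 = 55; e = 52 − 55 = -3
a=24: Ŷ = 19 + 2·24 = 67; e = 68.5 − 67 = 1.5
Largest |e| is 3 at a = 18, residual -3.

a = 18, e = -3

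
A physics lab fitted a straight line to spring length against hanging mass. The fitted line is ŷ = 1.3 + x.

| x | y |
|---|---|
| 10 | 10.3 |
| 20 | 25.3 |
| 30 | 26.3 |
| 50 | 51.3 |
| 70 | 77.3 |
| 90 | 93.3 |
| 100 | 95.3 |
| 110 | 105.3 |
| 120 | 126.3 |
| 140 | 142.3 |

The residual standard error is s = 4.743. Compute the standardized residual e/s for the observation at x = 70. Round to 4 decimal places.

1.2650

ŷ = 1.3 + 70 = 71.3
e = 77.3 − 71.3 = 6
e/s = 6 / 4.743 = 1.2650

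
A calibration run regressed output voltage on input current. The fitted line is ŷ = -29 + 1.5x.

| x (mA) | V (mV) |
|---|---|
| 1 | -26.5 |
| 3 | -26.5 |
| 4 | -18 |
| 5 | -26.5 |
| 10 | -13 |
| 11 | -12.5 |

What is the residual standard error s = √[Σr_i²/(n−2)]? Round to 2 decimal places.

s = 3.74

x=1: ŷ = -29 + 1.5·1 = -27.5; r = -26.5 − (-27.5) = 1
x=3: ŷ = -29 + 1.5·3 = -24.5; r = -26.5 − (-24.5) = -2
x=4: ŷ = -29 + 1.5·4 = -23; r = -18 − (-23) = 5
x=5: ŷ = -29 + 1.5·5 = -21.5; r = -26.5 − (-21.5) = -5
x=10: ŷ = -29 + 1.5·10 = -14; r = -13 − (-14) = 1
x=11: ŷ = -29 + 1.5·11 = -12.5; r = -12.5 − (-12.5) = 0
SSE = 1 + 4 + 25 + 25 + 1 + 0 = 56
s = √(56/4) = √14 ≈ 3.74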